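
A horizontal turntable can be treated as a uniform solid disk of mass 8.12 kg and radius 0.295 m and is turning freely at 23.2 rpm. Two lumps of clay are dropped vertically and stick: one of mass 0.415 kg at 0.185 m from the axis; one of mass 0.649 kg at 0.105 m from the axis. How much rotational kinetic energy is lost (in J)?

The added mass arrives with no angular momentum about the axis, and any external torque about the axis is negligible, so the system's angular momentum is conserved.
I_p = ½(8.12)(0.295)² = 0.3533 kg·m².
Added inertia Σmr² = (0.415)(0.185)² + (0.649)(0.105)² = 0.02136 kg·m²; I_f = 0.3533 + 0.02136 = 0.3747 kg·m².
ω_f = I_p ω_i / I_f = (0.3533)(23.2) / 0.3747 = 21.88 rpm.
KE_i = ½(0.3533)(2.429 rad/s)² = 1.043 J; KE_f = ½(0.3747)(2.291)² = 0.9833 J.

energy lost ≈ 0.0594 J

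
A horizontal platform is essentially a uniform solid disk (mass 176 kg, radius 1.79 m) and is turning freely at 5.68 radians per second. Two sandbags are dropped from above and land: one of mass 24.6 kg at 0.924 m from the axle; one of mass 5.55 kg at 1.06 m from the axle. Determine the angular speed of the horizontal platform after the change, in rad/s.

ω_f ≈ 5.18 rad/s

No external torque acts about the axle; L_before = L_after.
I_p = ½(176)(1.79)² = 282.0 kg·m².
Added inertia Σmr² = (24.6)(0.924)² + (5.55)(1.06)² = 27.24 kg·m²; I_f = 282.0 + 27.24 = 309.2 kg·m².
ω_f = I_p ω_i / I_f = (282.0)(5.68) / 309.2 = 5.180 rad/s.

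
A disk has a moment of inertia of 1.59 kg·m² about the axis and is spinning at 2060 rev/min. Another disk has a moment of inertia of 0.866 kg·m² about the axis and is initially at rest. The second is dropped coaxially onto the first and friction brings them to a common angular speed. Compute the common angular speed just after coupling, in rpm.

No external torque acts about the common axis, so total angular momentum is conserved.
Taking A's sense as positive: L = (1.590)(2060) = 3275 kg·m²·rpm.
Combined I = 1.590 + 0.8660 = 2.456 kg·m².
ω_f = L / I = 3275 / 2.456 = 1334 rpm.

|ω_f| ≈ 1330 rpm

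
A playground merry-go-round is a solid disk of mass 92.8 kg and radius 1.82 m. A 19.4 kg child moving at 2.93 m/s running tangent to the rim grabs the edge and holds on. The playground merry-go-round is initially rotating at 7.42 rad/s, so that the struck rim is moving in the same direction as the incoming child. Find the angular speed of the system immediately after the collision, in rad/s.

The axle reaction passes through the axle and exerts no torque about it; angular momentum about the axle is conserved through the impact.
I_p = ½(92.8)(1.82)² = 153.7 kg·m². Taking the sense of the child's angular momentum as positive, L_{child} = m v R = (19.4)(2.93)(1.82) = 103.5 kg·m²/s.
L_i = +I_p ω_p + m v R = +(153.7)(7.42) + 103.5 = 1244 kg·m²/s.
After sticking, I_f = I_p + m R² = 153.7 + (19.4)(1.82)² = 218.0 kg·m².
ω_f = L_i / I_f = 1244 / 218.0 = 5.707 rad/s.

|ω_f| ≈ 5.71 rad/s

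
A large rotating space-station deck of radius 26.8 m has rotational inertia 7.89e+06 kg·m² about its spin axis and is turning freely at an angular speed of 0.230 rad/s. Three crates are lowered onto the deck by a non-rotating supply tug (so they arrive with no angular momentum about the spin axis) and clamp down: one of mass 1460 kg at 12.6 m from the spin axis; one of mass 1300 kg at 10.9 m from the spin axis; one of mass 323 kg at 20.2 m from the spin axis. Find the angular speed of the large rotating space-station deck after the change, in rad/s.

No external torque acts about the spin axis; L_before = L_after.
Added inertia Σmr² = (1460)(12.6)² + (1300)(10.9)² + (323)(20.2)² = 5.180e+05 kg·m²; I_f = 7.890e+06 + 5.180e+05 = 8.408e+06 kg·m².
ω_f = I_p ω_i / I_f = (7.890e+06)(0.230) / 8.408e+06 = 0.2158 rad/s.

ω_f ≈ 0.216 rad/s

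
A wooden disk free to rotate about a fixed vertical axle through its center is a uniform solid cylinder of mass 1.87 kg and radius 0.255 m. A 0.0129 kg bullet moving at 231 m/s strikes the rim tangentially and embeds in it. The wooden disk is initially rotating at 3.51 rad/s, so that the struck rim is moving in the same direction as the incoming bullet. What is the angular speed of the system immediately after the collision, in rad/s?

The axle reaction passes through the axle and exerts no torque about it; angular momentum about the axle is conserved through the impact.
I_p = ½(1.87)(0.255)² = 0.06080 kg·m². Taking the sense of the bullet's angular momentum as positive, L_{bullet} = m v R = (0.0129)(231)(0.255) = 0.7599 kg·m²/s.
L_i = +I_p ω_p + m v R = +(0.06080)(3.51) + 0.7599 = 0.9733 kg·m²/s.
After sticking, I_f = I_p + m R² = 0.06080 + (0.0129)(0.255)² = 0.06164 kg·m².
ω_f = L_i / I_f = 0.9733 / 0.06164 = 15.79 rad/s.

|ω_f| ≈ 15.8 rad/s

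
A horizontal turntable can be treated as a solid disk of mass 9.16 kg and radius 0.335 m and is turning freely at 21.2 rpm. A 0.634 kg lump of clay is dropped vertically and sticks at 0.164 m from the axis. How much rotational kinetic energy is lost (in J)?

energy lost ≈ 0.0407 J

The added mass arrives with no angular momentum about the axis, and any external torque about the axis is negligible, so the system's angular momentum is conserved.
I_p = ½(9.16)(0.335)² = 0.5140 kg·m².
Added inertia Σmr² = (0.634)(0.164)² = 0.01705 kg·m²; I_f = 0.5140 + 0.01705 = 0.5310 kg·m².
ω_f = I_p ω_i / I_f = (0.5140)(21.2) / 0.5310 = 20.52 rpm.
KE_i = ½(0.5140)(2.220 rad/s)² = 1.267 J; KE_f = ½(0.5310)(2.149)² = 1.226 J.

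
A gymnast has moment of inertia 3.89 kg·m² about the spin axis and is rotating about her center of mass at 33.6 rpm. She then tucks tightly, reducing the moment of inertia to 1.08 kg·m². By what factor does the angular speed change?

ω₂/ω₁ ≈ 3.60

With no external torque about the axis, L is conserved: I₁ω₁ = I₂ω₂.
ω₂/ω₁ = I₁/I₂ = 3.890 / 1.080 = 3.602.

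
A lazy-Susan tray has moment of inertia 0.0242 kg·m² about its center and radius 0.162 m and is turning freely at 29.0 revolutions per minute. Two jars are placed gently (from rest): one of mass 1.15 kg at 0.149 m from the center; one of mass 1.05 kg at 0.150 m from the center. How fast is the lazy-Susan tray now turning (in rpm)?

No external torque acts about the center; L_before = L_after.
Added inertia Σmr² = (1.15)(0.149)² + (1.05)(0.150)² = 0.04916 kg·m²; I_f = 0.02420 + 0.04916 = 0.07336 kg·m².
ω_f = I_p ω_i / I_f = (0.02420)(29.0) / 0.07336 = 9.567 rpm.

ω_f ≈ 9.57 rpm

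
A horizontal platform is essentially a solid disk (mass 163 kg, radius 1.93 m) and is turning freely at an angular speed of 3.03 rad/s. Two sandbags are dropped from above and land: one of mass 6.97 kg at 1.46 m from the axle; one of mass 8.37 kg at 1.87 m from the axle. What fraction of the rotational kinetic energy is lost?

No external torque acts about the axle; L_before = L_after.
I_p = ½(163)(1.93)² = 303.6 kg·m².
Added inertia Σmr² = (6.97)(1.46)² + (8.37)(1.87)² = 44.13 kg·m²; I_f = 303.6 + 44.13 = 347.7 kg·m².
ω_f = I_p ω_i / I_f = (303.6)(3.03) / 347.7 = 2.645 rad/s.
KE_i = ½(303.6)(3.030 rad/s)² = 1394 J; KE_f = ½(347.7)(2.645)² = 1217 J.
Fraction lost = 0.1269.

fraction ≈ 0.127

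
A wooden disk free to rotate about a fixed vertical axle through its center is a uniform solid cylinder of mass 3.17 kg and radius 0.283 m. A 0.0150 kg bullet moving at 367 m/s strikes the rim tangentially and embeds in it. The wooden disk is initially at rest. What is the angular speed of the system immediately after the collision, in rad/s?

About the axle the impulsive forces during the collision are internal, so angular momentum about that axis is conserved.
I_p = ½(3.17)(0.283)² = 0.1269 kg·m². Taking the sense of the bullet's angular momentum as positive, L_{bullet} = m v R = (0.0150)(367)(0.283) = 1.558 kg·m²/s.
L_i = 0 + 1.558 = 1.558 kg·m²/s.
After sticking, I_f = I_p + m R² = 0.1269 + (0.0150)(0.283)² = 0.1281 kg·m².
ω_f = L_i / I_f = 1.558 / 0.1281 = 12.16 rad/s.

|ω_f| ≈ 12.2 rad/s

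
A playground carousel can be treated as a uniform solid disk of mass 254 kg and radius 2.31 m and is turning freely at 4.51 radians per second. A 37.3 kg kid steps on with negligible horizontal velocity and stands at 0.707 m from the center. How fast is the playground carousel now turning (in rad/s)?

ω_f ≈ 4.39 rad/s

The added mass arrives with no angular momentum about the center, and any external torque about the center is negligible, so the system's angular momentum is conserved.
I_p = ½(254)(2.31)² = 677.7 kg·m².
Added inertia Σmr² = (37.3)(0.707)² = 18.64 kg·m²; I_f = 677.7 + 18.64 = 696.3 kg·m².
ω_f = I_p ω_i / I_f = (677.7)(4.51) / 696.3 = 4.389 rad/s.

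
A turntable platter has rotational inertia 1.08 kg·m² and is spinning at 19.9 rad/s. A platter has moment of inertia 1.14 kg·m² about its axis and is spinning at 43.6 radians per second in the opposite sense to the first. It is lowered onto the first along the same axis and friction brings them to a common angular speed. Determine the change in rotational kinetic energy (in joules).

No external torque acts about the common axis, so total angular momentum is conserved.
Taking A's sense as positive: L = (1.080)(19.9) − (1.140)(43.6) = -28.21 kg·m²·rad/s.
Combined I = 1.080 + 1.140 = 2.220 kg·m².
ω_f = L / I = -28.21 / 2.220 = -12.71 rad/s.
KE_i = ½ΣIω² = 1297 J; KE_f = ½(2.220)(12.71)² = 179.3 J.

ΔKE ≈ -1120 J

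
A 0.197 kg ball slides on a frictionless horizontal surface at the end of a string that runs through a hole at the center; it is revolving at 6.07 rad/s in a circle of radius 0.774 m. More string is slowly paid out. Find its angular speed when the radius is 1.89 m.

No torque about the axis ⇒ m r₁² ω₁ = m r₂² ω₂.
ω₂ = ω₁ (r₁/r₂)² = (6.07)(0.774/1.89)² = 1.018 rad/s.

ω₂ ≈ 1.02 rad/s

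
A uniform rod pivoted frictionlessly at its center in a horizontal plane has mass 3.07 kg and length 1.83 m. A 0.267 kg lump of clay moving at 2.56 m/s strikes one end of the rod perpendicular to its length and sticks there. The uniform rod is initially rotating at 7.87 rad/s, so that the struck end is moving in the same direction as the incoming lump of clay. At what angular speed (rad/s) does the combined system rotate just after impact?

|ω_f| ≈ 6.82 rad/s

About the pivot the impulsive forces during the collision are internal, so angular momentum about that axis is conserved.
I_p = (1/12)(3.07)(1.83)² = 0.8568 kg·m². Taking the sense of the lump of clay's angular momentum as positive, L_{lump} = m v R = (0.267)(2.56)(1.83/2) = 0.6254 kg·m²/s.
L_i = +I_p ω_p + m v R = +(0.8568)(7.87) + 0.6254 = 7.368 kg·m²/s.
After sticking, I_f = I_p + m R² = 0.8568 + (0.267)(1.83/2)² = 1.080 kg·m².
ω_f = L_i / I_f = 7.368 / 1.080 = 6.820 rad/s.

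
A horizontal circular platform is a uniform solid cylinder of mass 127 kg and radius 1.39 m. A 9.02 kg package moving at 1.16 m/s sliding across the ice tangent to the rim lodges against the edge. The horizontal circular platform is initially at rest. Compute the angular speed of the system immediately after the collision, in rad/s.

|ω_f| ≈ 0.104 rad/s

About the central axle the impulsive forces during the collision are internal, so angular momentum about that axis is conserved.
I_p = ½(127)(1.39)² = 122.7 kg·m². Taking the sense of the package's angular momentum as positive, L_{package} = m v R = (9.02)(1.16)(1.39) = 14.54 kg·m²/s.
L_i = 0 + 14.54 = 14.54 kg·m²/s.
After sticking, I_f = I_p + m R² = 122.7 + (9.02)(1.39)² = 140.1 kg·m².
ω_f = L_i / I_f = 14.54 / 140.1 = 0.1038 rad/s.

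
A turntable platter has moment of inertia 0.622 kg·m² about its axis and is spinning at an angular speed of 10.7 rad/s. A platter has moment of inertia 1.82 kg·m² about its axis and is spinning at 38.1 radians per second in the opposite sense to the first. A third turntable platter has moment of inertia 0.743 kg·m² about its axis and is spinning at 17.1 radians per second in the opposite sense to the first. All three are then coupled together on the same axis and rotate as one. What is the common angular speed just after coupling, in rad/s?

The coupling torques are internal; angular momentum about the shared axis is conserved.
Taking A's sense as positive: L = (0.6220)(10.7) − (1.820)(38.1) − (0.7430)(17.1) = -75.39 kg·m²·rad/s.
Combined I = 0.6220 + 1.820 + 0.7430 = 3.185 kg·m².
ω_f = L / I = -75.39 / 3.185 = -23.67 rad/s.

|ω_f| ≈ 23.7 rad/s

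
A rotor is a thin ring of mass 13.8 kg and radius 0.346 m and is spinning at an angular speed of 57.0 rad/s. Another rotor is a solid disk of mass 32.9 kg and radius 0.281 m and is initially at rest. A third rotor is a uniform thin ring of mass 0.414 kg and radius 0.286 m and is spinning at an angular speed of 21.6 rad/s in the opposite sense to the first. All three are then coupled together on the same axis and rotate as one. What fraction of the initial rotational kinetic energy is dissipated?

fraction ≈ 0.457

The coupling torques are internal; angular momentum about the shared axis is conserved.
Moments of inertia: I_A = (13.8)(0.346)² = 1.652 kg·m²; I_B = ½(32.9)(0.281)² = 1.299 kg·m²; I_C = (0.414)(0.286)² = 0.03386 kg·m².
Taking A's sense as positive: L = (1.652)(57.0) − (0.03386)(21.6) = 93.44 kg·m²·rad/s.
Combined I = 1.652 + 1.299 + 0.03386 = 2.985 kg·m².
ω_f = L / I = 93.44 / 2.985 = 31.30 rad/s.
KE_i = ½ΣIω² = 2692 J; KE_f = ½(2.985)(31.30)² = 1462 J.
Fraction dissipated = (KE_i − KE_f)/KE_i = 0.4567.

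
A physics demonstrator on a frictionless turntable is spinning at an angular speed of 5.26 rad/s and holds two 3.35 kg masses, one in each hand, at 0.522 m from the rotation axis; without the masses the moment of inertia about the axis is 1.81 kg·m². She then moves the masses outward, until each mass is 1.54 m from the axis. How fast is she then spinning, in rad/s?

ω₂ ≈ 1.08 rad/s

Angular momentum about the spin axis is conserved since the torque about it is zero.
I₁ = 1.81 + 2(3.35)(0.522)² = 3.636 kg·m²; I₂ = 1.81 + 2(3.35)(1.54)² = 17.70 kg·m².
ω₂ = I₁ω₁ / I₂ = (3.636)(5.26 rad/s) / (17.70) = 1.080 rad/s.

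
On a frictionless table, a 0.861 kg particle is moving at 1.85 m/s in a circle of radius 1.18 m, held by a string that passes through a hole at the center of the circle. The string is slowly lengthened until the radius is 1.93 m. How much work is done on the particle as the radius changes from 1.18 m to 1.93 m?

Central (radial) force ⇒ zero torque about the center ⇒ m v r is constant.
v₂ = v₁ r₁ / r₂ = (1.85)(1.18) / (1.93) = 1.131 m/s.
W = ΔKE = ½m(v₂² − v₁²) = -0.9226 J.

W ≈ -0.923 J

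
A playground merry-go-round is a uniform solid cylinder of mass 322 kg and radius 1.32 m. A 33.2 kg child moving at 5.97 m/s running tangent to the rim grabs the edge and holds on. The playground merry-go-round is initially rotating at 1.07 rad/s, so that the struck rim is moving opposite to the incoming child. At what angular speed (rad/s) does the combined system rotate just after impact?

|ω_f| ≈ 0.114 rad/s

About the axle the impulsive forces during the collision are internal, so angular momentum about that axis is conserved.
I_p = ½(322)(1.32)² = 280.5 kg·m². Taking the sense of the child's angular momentum as positive, L_{child} = m v R = (33.2)(5.97)(1.32) = 261.6 kg·m²/s.
L_i = −I_p ω_p + m v R = −(280.5)(1.07) + 261.6 = -38.53 kg·m²/s.
After sticking, I_f = I_p + m R² = 280.5 + (33.2)(1.32)² = 338.4 kg·m².
ω_f = L_i / I_f = -38.53 / 338.4 = -0.1139 rad/s.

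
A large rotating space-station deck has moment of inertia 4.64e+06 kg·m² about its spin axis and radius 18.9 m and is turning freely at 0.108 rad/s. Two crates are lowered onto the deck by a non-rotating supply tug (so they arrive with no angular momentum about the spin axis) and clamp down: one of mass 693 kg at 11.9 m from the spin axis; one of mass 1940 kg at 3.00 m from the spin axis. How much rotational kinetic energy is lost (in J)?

energy lost ≈ 658 J

The added mass arrives with no angular momentum about the spin axis, and any external torque about the spin axis is negligible, so the system's angular momentum is conserved.
Added inertia Σmr² = (693)(11.9)² + (1940)(3.00)² = 1.156e+05 kg·m²; I_f = 4.640e+06 + 1.156e+05 = 4.756e+06 kg·m².
ω_f = I_p ω_i / I_f = (4.640e+06)(0.108) / 4.756e+06 = 0.1054 rad/s.
KE_i = ½(4.640e+06)(0.1080 rad/s)² = 27060 J; KE_f = ½(4.756e+06)(0.1054)² = 26400 J.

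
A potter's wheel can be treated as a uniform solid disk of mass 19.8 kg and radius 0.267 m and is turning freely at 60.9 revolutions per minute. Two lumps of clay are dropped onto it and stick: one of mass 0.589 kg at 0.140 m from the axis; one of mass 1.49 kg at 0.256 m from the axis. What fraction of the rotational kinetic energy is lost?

fraction ≈ 0.134

The added mass arrives with no angular momentum about the axis, and any external torque about the axis is negligible, so the system's angular momentum is conserved.
I_p = ½(19.8)(0.267)² = 0.7058 kg·m².
Added inertia Σmr² = (0.589)(0.140)² + (1.49)(0.256)² = 0.1092 kg·m²; I_f = 0.7058 + 0.1092 = 0.8150 kg·m².
ω_f = I_p ω_i / I_f = (0.7058)(60.9) / 0.8150 = 52.74 rpm.
KE_i = ½(0.7058)(6.377 rad/s)² = 14.35 J; KE_f = ½(0.8150)(5.523)² = 12.43 J.
Fraction lost = 0.1340.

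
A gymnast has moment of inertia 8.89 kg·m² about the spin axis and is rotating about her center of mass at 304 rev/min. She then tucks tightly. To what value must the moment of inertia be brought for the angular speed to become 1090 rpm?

Angular momentum about the spin axis is conserved since the torque about it is zero.
I₂ = I₁ω₁ / ω₂ = (8.89)(304) / (1090) = 2.479 kg·m².

I₂ ≈ 2.48 kg·m²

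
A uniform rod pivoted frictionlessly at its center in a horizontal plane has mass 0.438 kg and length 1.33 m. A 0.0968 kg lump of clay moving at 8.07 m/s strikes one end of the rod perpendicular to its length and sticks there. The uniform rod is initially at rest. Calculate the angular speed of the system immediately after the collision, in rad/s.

About the pivot the impulsive forces during the collision are internal, so angular momentum about that axis is conserved.
I_p = (1/12)(0.438)(1.33)² = 0.06456 kg·m². Taking the sense of the lump of clay's angular momentum as positive, L_{lump} = m v R = (0.0968)(8.07)(1.33/2) = 0.5195 kg·m²/s.
L_i = 0 + 0.5195 = 0.5195 kg·m²/s.
After sticking, I_f = I_p + m R² = 0.06456 + (0.0968)(1.33/2)² = 0.1074 kg·m².
ω_f = L_i / I_f = 0.5195 / 0.1074 = 4.838 rad/s.

|ω_f| ≈ 4.84 rad/s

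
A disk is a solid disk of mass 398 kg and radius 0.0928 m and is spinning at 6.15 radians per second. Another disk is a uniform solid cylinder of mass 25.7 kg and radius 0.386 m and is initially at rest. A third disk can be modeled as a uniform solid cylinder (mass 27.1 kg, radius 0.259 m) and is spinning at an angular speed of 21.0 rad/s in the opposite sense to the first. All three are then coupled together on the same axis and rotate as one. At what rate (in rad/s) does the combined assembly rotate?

|ω_f| ≈ 1.88 rad/s

No external torque acts about the common axis, so total angular momentum is conserved.
Moments of inertia: I_A = ½(398)(0.0928)² = 1.714 kg·m²; I_B = ½(25.7)(0.386)² = 1.915 kg·m²; I_C = ½(27.1)(0.259)² = 0.9089 kg·m².
Taking A's sense as positive: L = (1.714)(6.15) − (0.9089)(21.0) = -8.548 kg·m²·rad/s.
Combined I = 1.714 + 1.915 + 0.9089 = 4.537 kg·m².
ω_f = L / I = -8.548 / 4.537 = -1.884 rad/s.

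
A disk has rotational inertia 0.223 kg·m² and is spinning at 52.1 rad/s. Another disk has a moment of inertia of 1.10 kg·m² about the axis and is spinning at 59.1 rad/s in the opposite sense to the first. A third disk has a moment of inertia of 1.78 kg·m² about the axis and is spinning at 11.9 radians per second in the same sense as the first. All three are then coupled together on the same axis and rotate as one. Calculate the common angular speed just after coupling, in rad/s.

No external torque acts about the common axis, so total angular momentum is conserved.
Taking A's sense as positive: L = (0.2230)(52.1) − (1.100)(59.1) + (1.780)(11.9) = -32.21 kg·m²·rad/s.
Combined I = 0.2230 + 1.100 + 1.780 = 3.103 kg·m².
ω_f = L / I = -32.21 / 3.103 = -10.38 rad/s.

|ω_f| ≈ 10.4 rad/s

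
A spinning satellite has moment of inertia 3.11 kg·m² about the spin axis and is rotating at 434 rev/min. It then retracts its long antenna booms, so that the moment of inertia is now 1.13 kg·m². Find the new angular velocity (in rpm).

ω₂ ≈ 1190 rpm

With no external torque about the axis, L is conserved: I₁ω₁ = I₂ω₂.
ω₂ = I₁ω₁ / I₂ = (3.110)(434 rpm) / (1.130) = 1194 rpm.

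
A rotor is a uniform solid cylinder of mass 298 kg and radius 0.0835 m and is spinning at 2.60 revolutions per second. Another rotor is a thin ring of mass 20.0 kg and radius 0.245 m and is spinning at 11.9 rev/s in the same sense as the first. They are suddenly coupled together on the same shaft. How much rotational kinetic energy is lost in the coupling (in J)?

The coupling torques are internal; angular momentum about the shared axis is conserved.
Moments of inertia: I_A = ½(298)(0.0835)² = 1.039 kg·m²; I_B = (20.0)(0.245)² = 1.201 kg·m².
Taking A's sense as positive: L = (1.039)(2.60) + (1.201)(11.9) = 16.99 kg·m²·rev/s.
Combined I = 1.039 + 1.201 = 2.239 kg·m².
ω_f = L / I = 16.99 / 2.239 = 7.586 rev/s.
KE_i = ½ΣIω² = 3494 J; KE_f = ½(2.239)(47.66)² = 2544 J.

ΔKE lost ≈ 951 J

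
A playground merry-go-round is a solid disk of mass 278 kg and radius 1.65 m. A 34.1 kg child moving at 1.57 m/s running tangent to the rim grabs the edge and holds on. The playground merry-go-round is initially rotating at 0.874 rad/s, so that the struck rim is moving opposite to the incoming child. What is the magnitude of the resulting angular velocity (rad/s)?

|ω_f| ≈ 0.514 rad/s

About the axle the impulsive forces during the collision are internal, so angular momentum about that axis is conserved.
I_p = ½(278)(1.65)² = 378.4 kg·m². Taking the sense of the child's angular momentum as positive, L_{child} = m v R = (34.1)(1.57)(1.65) = 88.34 kg·m²/s.
L_i = −I_p ω_p + m v R = −(378.4)(0.874) + 88.34 = -242.4 kg·m²/s.
After sticking, I_f = I_p + m R² = 378.4 + (34.1)(1.65)² = 471.3 kg·m².
ω_f = L_i / I_f = -242.4 / 471.3 = -0.5144 rad/s.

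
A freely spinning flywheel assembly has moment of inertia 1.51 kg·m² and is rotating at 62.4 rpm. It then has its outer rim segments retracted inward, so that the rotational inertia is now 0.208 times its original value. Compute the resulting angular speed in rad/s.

No external torque acts about the spin axis, so angular momentum is conserved.
I₂ = 0.208 × 1.51 = 0.3141 kg·m².
ω₂ = I₁ω₁ / I₂ = (1.510)(62.4 rpm) / (0.3141) = 300.0 rpm = 31.42 rad/s.

ω₂ ≈ 31.4 rad/s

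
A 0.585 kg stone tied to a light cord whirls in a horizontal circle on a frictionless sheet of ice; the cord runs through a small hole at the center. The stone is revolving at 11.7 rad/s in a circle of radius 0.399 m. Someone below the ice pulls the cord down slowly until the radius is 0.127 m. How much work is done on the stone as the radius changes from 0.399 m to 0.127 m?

No torque about the axis ⇒ m r₁² ω₁ = m r₂² ω₂.
ω₂ = ω₁ (r₁/r₂)² = (11.7)(0.399/0.127)² = 115.5 rad/s.
W = ΔKE = ½m(v₂² − v₁²) = 56.54 J.

W ≈ 56.5 J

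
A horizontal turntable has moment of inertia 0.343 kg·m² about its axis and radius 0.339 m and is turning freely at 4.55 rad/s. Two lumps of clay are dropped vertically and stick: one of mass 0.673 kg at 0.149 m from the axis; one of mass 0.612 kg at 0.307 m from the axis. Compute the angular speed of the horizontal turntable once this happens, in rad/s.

No external torque acts about the axis; L_before = L_after.
Added inertia Σmr² = (0.673)(0.149)² + (0.612)(0.307)² = 0.07262 kg·m²; I_f = 0.3430 + 0.07262 = 0.4156 kg·m².
ω_f = I_p ω_i / I_f = (0.3430)(4.55) / 0.4156 = 3.755 rad/s.

ω_f ≈ 3.75 rad/s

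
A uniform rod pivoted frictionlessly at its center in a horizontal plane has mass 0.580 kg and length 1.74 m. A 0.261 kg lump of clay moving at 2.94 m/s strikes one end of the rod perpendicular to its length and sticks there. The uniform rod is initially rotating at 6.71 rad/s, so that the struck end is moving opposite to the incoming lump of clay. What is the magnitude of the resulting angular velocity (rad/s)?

About the pivot the impulsive forces during the collision are internal, so angular momentum about that axis is conserved.
I_p = (1/12)(0.580)(1.74)² = 0.1463 kg·m². Taking the sense of the lump of clay's angular momentum as positive, L_{lump} = m v R = (0.261)(2.94)(1.74/2) = 0.6676 kg·m²/s.
L_i = −I_p ω_p + m v R = −(0.1463)(6.71) + 0.6676 = -0.3143 kg·m²/s.
After sticking, I_f = I_p + m R² = 0.1463 + (0.261)(1.74/2)² = 0.3439 kg·m².
ω_f = L_i / I_f = -0.3143 / 0.3439 = -0.9140 rad/s.

|ω_f| ≈ 0.914 rad/s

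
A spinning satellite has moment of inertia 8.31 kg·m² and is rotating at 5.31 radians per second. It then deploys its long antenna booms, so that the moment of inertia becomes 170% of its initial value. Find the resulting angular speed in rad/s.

Angular momentum about the spin axis is conserved since the torque about it is zero.
I₂ = 1.70 × 8.31 = 14.13 kg·m².
ω₂ = I₁ω₁ / I₂ = (8.310)(5.31 rad/s) / (14.13) = 3.124 rad/s.

ω₂ ≈ 3.12 rad/s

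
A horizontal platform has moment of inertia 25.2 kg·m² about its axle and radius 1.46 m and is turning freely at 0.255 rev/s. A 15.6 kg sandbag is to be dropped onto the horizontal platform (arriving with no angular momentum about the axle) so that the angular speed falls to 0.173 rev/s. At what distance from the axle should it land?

r ≈ 0.875 m

No external torque acts about the axle; L_before = L_after.
I_p ω_i = (I_p + m r²) ω_f ⇒ m r² = I_p(ω_i/ω_f − 1) = 25.20(0.255/0.173 − 1) = 11.94 kg·m².
r = √(11.94/15.6) = 0.8750 m.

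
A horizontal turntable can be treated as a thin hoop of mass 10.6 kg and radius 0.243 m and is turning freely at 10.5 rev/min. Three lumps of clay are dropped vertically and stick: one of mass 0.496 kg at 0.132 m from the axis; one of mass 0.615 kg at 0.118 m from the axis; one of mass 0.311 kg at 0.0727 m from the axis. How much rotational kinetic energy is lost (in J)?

energy lost ≈ 0.0111 J

The added mass arrives with no angular momentum about the axis, and any external torque about the axis is negligible, so the system's angular momentum is conserved.
I_p = (10.6)(0.243)² = 0.6259 kg·m².
Added inertia Σmr² = (0.496)(0.132)² + (0.615)(0.118)² + (0.311)(0.0727)² = 0.01885 kg·m²; I_f = 0.6259 + 0.01885 = 0.6448 kg·m².
ω_f = I_p ω_i / I_f = (0.6259)(10.5) / 0.6448 = 10.19 rpm.
KE_i = ½(0.6259)(1.100 rad/s)² = 0.3784 J; KE_f = ½(0.6448)(1.067)² = 0.3673 J.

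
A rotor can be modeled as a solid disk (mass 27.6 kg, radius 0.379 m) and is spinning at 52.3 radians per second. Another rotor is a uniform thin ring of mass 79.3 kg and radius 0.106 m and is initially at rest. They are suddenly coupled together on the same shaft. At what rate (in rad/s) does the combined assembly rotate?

The coupling torques are internal; angular momentum about the shared axis is conserved.
Moments of inertia: I_A = ½(27.6)(0.379)² = 1.982 kg·m²; I_B = (79.3)(0.106)² = 0.8910 kg·m².
Taking A's sense as positive: L = (1.982)(52.3) = 103.7 kg·m²·rad/s.
Combined I = 1.982 + 0.8910 = 2.873 kg·m².
ω_f = L / I = 103.7 / 2.873 = 36.08 rad/s.

|ω_f| ≈ 36.1 rad/s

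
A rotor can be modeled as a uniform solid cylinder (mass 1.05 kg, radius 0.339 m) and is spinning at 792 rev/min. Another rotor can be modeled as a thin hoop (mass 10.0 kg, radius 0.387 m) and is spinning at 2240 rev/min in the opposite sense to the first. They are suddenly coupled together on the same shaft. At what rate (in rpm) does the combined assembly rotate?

The coupling torques are internal; angular momentum about the shared axis is conserved.
Moments of inertia: I_A = ½(1.05)(0.339)² = 0.06033 kg·m²; I_B = (10.0)(0.387)² = 1.498 kg·m².
Taking A's sense as positive: L = (0.06033)(792) − (1.498)(2240) = -3307 kg·m²·rpm.
Combined I = 0.06033 + 1.498 = 1.558 kg·m².
ω_f = L / I = -3307 / 1.558 = -2123 rpm.

|ω_f| ≈ 2120 rpm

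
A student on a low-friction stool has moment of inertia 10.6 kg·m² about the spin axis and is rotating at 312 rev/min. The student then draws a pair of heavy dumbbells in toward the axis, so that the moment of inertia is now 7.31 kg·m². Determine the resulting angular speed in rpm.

Angular momentum about the spin axis is conserved since the torque about it is zero.
ω₂ = I₁ω₁ / I₂ = (10.60)(312 rpm) / (7.310) = 452.4 rpm.

ω₂ ≈ 452 rpm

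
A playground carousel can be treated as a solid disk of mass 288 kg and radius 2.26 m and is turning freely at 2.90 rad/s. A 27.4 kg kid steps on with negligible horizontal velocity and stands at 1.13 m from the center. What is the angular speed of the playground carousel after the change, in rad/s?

The added mass arrives with no angular momentum about the center, and any external torque about the center is negligible, so the system's angular momentum is conserved.
I_p = ½(288)(2.26)² = 735.5 kg·m².
Added inertia Σmr² = (27.4)(1.13)² = 34.99 kg·m²; I_f = 735.5 + 34.99 = 770.5 kg·m².
ω_f = I_p ω_i / I_f = (735.5)(2.90) / 770.5 = 2.768 rad/s.

ω_f ≈ 2.77 rad/s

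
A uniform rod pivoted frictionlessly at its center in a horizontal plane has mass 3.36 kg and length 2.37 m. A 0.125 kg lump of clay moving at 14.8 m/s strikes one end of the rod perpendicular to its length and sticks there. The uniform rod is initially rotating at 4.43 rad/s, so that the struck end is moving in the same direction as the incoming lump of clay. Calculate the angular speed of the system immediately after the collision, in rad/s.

The axle reaction passes through the pivot and exerts no torque about it; angular momentum about the pivot is conserved through the impact.
I_p = (1/12)(3.36)(2.37)² = 1.573 kg·m². Taking the sense of the lump of clay's angular momentum as positive, L_{lump} = m v R = (0.125)(14.8)(2.37/2) = 2.192 kg·m²/s.
L_i = +I_p ω_p + m v R = +(1.573)(4.43) + 2.192 = 9.159 kg·m²/s.
After sticking, I_f = I_p + m R² = 1.573 + (0.125)(2.37/2)² = 1.748 kg·m².
ω_f = L_i / I_f = 9.159 / 1.748 = 5.239 rad/s.

|ω_f| ≈ 5.24 rad/s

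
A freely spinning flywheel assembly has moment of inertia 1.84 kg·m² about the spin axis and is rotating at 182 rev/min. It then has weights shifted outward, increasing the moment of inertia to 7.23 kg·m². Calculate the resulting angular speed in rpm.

No external torque acts about the spin axis, so angular momentum is conserved.
ω₂ = I₁ω₁ / I₂ = (1.840)(182 rpm) / (7.230) = 46.32 rpm.

ω₂ ≈ 46.3 rpm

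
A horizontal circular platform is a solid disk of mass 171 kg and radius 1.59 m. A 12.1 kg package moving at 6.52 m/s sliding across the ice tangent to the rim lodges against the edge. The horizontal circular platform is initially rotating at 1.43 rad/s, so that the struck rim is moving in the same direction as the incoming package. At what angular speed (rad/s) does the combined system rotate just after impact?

About the central axle the impulsive forces during the collision are internal, so angular momentum about that axis is conserved.
I_p = ½(171)(1.59)² = 216.2 kg·m². Taking the sense of the package's angular momentum as positive, L_{package} = m v R = (12.1)(6.52)(1.59) = 125.4 kg·m²/s.
L_i = +I_p ω_p + m v R = +(216.2)(1.43) + 125.4 = 434.5 kg·m²/s.
After sticking, I_f = I_p + m R² = 216.2 + (12.1)(1.59)² = 246.7 kg·m².
ω_f = L_i / I_f = 434.5 / 246.7 = 1.761 rad/s.

|ω_f| ≈ 1.76 rad/s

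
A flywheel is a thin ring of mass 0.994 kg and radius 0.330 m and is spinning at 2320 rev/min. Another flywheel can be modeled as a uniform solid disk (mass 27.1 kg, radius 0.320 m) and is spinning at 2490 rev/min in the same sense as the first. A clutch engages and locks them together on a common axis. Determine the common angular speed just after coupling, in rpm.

The coupling torques are internal; angular momentum about the shared axis is conserved.
Moments of inertia: I_A = (0.994)(0.330)² = 0.1082 kg·m²; I_B = ½(27.1)(0.320)² = 1.388 kg·m².
Taking A's sense as positive: L = (0.1082)(2320) + (1.388)(2490) = 3706 kg·m²·rpm.
Combined I = 0.1082 + 1.388 = 1.496 kg·m².
ω_f = L / I = 3706 / 1.496 = 2478 rpm.

|ω_f| ≈ 2480 rpm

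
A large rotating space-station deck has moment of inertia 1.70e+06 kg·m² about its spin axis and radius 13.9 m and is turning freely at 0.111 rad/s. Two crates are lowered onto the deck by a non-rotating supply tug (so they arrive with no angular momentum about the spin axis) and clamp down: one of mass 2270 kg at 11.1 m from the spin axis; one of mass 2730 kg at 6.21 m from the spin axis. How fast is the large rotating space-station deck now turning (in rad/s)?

ω_f ≈ 0.0905 rad/s

No external torque acts about the spin axis; L_before = L_after.
Added inertia Σmr² = (2270)(11.1)² + (2730)(6.21)² = 3.850e+05 kg·m²; I_f = 1.700e+06 + 3.850e+05 = 2.085e+06 kg·m².
ω_f = I_p ω_i / I_f = (1.700e+06)(0.111) / 2.085e+06 = 0.09051 rad/s.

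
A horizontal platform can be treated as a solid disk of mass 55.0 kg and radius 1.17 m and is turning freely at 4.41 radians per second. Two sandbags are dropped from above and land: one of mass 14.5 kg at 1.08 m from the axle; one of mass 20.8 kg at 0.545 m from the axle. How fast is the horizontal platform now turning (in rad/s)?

ω_f ≈ 2.73 rad/s

No external torque acts about the axle; L_before = L_after.
I_p = ½(55.0)(1.17)² = 37.64 kg·m².
Added inertia Σmr² = (14.5)(1.08)² + (20.8)(0.545)² = 23.09 kg·m²; I_f = 37.64 + 23.09 = 60.74 kg·m².
ω_f = I_p ω_i / I_f = (37.64)(4.41) / 60.74 = 2.733 rad/s.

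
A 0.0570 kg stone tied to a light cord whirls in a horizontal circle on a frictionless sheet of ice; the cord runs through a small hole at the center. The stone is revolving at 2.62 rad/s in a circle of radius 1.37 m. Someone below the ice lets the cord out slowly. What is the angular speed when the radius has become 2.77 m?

The constraining force is radial, so m r² ω about the center is conserved.
ω₂ = ω₁ (r₁/r₂)² = (2.62)(1.37/2.77)² = 0.6409 rad/s.

ω₂ ≈ 0.641 rad/s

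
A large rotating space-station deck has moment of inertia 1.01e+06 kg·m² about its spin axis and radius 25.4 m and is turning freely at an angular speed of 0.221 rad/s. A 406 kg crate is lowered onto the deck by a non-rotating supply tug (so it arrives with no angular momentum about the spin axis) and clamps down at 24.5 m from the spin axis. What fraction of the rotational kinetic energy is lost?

No external torque acts about the spin axis; L_before = L_after.
Added inertia Σmr² = (406)(24.5)² = 2.437e+05 kg·m²; I_f = 1.010e+06 + 2.437e+05 = 1.254e+06 kg·m².
ω_f = I_p ω_i / I_f = (1.010e+06)(0.221) / 1.254e+06 = 0.1780 rad/s.
KE_i = ½(1.010e+06)(0.2210 rad/s)² = 24660 J; KE_f = ½(1.254e+06)(0.1780)² = 19870 J.
Fraction lost = 0.1944.

fraction ≈ 0.194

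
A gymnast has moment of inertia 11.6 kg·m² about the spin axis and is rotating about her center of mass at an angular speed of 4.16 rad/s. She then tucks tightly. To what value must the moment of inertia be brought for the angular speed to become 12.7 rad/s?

I₂ ≈ 3.80 kg·m²

With no external torque about the axis, L is conserved: I₁ω₁ = I₂ω₂.
I₂ = I₁ω₁ / ω₂ = (11.6)(4.16) / (12.7) = 3.800 kg·m².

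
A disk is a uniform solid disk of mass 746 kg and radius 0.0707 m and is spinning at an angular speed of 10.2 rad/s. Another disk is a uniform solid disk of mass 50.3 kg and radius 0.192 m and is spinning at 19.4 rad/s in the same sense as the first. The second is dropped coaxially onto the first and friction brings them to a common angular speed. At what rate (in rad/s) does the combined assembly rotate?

The coupling torques are internal; angular momentum about the shared axis is conserved.
Moments of inertia: I_A = ½(746)(0.0707)² = 1.864 kg·m²; I_B = ½(50.3)(0.192)² = 0.9271 kg·m².
Taking A's sense as positive: L = (1.864)(10.2) + (0.9271)(19.4) = 37.00 kg·m²·rad/s.
Combined I = 1.864 + 0.9271 = 2.792 kg·m².
ω_f = L / I = 37.00 / 2.792 = 13.26 rad/s.

|ω_f| ≈ 13.3 rad/s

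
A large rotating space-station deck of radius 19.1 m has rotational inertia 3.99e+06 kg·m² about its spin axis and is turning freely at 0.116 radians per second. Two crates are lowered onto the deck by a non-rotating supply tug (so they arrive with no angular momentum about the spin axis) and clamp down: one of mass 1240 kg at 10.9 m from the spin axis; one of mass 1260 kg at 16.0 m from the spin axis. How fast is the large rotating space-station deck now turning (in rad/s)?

No external torque acts about the spin axis; L_before = L_after.
Added inertia Σmr² = (1240)(10.9)² + (1260)(16.0)² = 4.699e+05 kg·m²; I_f = 3.990e+06 + 4.699e+05 = 4.460e+06 kg·m².
ω_f = I_p ω_i / I_f = (3.990e+06)(0.116) / 4.460e+06 = 0.1038 rad/s.

ω_f ≈ 0.104 rad/s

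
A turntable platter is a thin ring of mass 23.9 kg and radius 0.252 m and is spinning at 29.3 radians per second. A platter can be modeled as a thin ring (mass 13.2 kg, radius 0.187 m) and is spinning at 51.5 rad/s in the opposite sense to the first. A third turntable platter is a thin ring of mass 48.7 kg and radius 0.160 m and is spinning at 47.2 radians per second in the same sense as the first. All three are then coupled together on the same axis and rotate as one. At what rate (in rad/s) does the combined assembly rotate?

The coupling torques are internal; angular momentum about the shared axis is conserved.
Moments of inertia: I_A = (23.9)(0.252)² = 1.518 kg·m²; I_B = (13.2)(0.187)² = 0.4616 kg·m²; I_C = (48.7)(0.160)² = 1.247 kg·m².
Taking A's sense as positive: L = (1.518)(29.3) − (0.4616)(51.5) + (1.247)(47.2) = 79.54 kg·m²·rad/s.
Combined I = 1.518 + 0.4616 + 1.247 = 3.226 kg·m².
ω_f = L / I = 79.54 / 3.226 = 24.66 rad/s.

|ω_f| ≈ 24.7 rad/s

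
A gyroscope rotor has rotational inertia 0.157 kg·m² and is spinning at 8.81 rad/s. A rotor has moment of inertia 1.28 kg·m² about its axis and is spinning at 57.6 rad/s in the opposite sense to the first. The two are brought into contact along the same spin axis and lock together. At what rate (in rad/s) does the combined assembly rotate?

The coupling torques are internal; angular momentum about the shared axis is conserved.
Taking A's sense as positive: L = (0.1570)(8.81) − (1.280)(57.6) = -72.34 kg·m²·rad/s.
Combined I = 0.1570 + 1.280 = 1.437 kg·m².
ω_f = L / I = -72.34 / 1.437 = -50.34 rad/s.

|ω_f| ≈ 50.3 rad/s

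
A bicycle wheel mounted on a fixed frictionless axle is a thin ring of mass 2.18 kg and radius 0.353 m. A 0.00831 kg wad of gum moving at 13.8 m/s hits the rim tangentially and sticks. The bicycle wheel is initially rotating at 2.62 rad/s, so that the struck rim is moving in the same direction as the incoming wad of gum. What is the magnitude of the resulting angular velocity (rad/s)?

|ω_f| ≈ 2.76 rad/s

The axle reaction passes through the axle and exerts no torque about it; angular momentum about the axle is conserved through the impact.
I_p = (2.18)(0.353)² = 0.2716 kg·m². Taking the sense of the wad of gum's angular momentum as positive, L_{wad} = m v R = (0.00831)(13.8)(0.353) = 0.04048 kg·m²/s.
L_i = +I_p ω_p + m v R = +(0.2716)(2.62) + 0.04048 = 0.7522 kg·m²/s.
After sticking, I_f = I_p + m R² = 0.2716 + (0.00831)(0.353)² = 0.2727 kg·m².
ω_f = L_i / I_f = 0.7522 / 0.2727 = 2.759 rad/s.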